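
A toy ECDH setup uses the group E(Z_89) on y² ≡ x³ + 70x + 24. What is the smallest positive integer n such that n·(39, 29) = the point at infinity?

2P: tangent at (39, 29): λ = (3·39² + 70)/(2·29) ≡ 5/58. 58⁻¹ ≡ 66 (mod 89), so λ ≡ 5·66 ≡ 63.
  x = λ² - 39 - 39 = 3969 - 78 ≡ 64; y = λ·(39 - 64) - 29 ≡ 87. → (64, 87)
3P: (64, 87) + (39, 29). λ = (29 - 87)/(39 - 64) ≡ 31/64 mod 89. 64⁻¹ ≡ 32 (mod 89), so λ ≡ 13.
  x = λ² - 64 - 39 = 169 - 103 ≡ 66; y = λ·(64 - 66) - 87 ≡ 65. → (66, 65)
4P: (66, 65) + (39, 29). λ = (29 - 65)/(39 - 66) ≡ 53/62 mod 89. 62⁻¹ ≡ 56 (mod 89), so λ ≡ 31.
  x = λ² - 66 - 39 = 961 - 105 ≡ 55; y = λ·(66 - 55) - 65 ≡ 9. → (55, 9)
5P: (55, 9) + (39, 29). λ = (29 - 9)/(39 - 55) ≡ 20/73 mod 89. 73⁻¹ ≡ 50 (mod 89) since 73·50 = 3650 ≡ 1, so λ ≡ 21.
  x = λ² - 55 - 39 = 441 - 94 ≡ 80; y = λ·(55 - 80) - 9 ≡ 0. → (80, 0)
6P: (80, 0) + (39, 29). λ = (29 - 0)/(39 - 80) ≡ 29/48 mod 89. 48⁻¹ ≡ 13 (mod 89), so λ ≡ 21.
  x = λ² - 80 - 39 = 441 - 119 ≡ 55; y = λ·(80 - 55) - 0 ≡ 80. → (55, 80)
7P: (55, 80) + (39, 29). λ = (29 - 80)/(39 - 55) ≡ 38/73 mod 89. 73⁻¹ ≡ 50 (mod 89), so λ ≡ 31.
  x = λ² - 55 - 39 = 961 - 94 ≡ 66; y = λ·(55 - 66) - 80 ≡ 24. → (66, 24)
8P: (66, 24) + (39, 29). λ = (29 - 24)/(39 - 66) ≡ 5/62 mod 89. 62⁻¹ ≡ 56 (mod 89), so λ ≡ 13.
  x = λ² - 66 - 39 = 169 - 105 ≡ 64; y = λ·(66 - 64) - 24 ≡ 2. → (64, 2)
9P: (64, 2) + (39, 29). λ = (29 - 2)/(39 - 64) ≡ 27/64 mod 89. 64⁻¹ ≡ 32 (mod 89), so λ ≡ 63.
  x = λ² - 64 - 39 = 3969 - 103 ≡ 39; y = λ·(64 - 39) - 2 ≡ 60. → (39, 60)
10P: (39, 60) + (39, 29): same x and y₁ ≡ -y₂, so the sum is the point at infinity.
10P = the point at infinity, so the order is 10.

10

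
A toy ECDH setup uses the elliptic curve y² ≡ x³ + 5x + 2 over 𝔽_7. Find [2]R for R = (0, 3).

tangent at (0, 3): λ = (3·0² + 5)/(2·3) ≡ 5/6. 6⁻¹ ≡ 6 (mod 7) since 6·6 = 36 ≡ 1, so λ ≡ 5·6 ≡ 2.
  x = λ² - 0 - 0 = 4 - 0 ≡ 4; y = λ·(0 - 4) - 3 ≡ 3. → (4, 3)

(4, 3)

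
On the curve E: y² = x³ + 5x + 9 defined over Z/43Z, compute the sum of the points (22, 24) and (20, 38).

(22, 24) + (20, 38). λ = (38 - 24)/(20 - 22) ≡ 14/41 mod 43. 41⁻¹ ≡ 21 (mod 43) since 41·21 = 861 ≡ 1, so λ ≡ 36.
  x = λ² - 22 - 20 = 1296 - 42 ≡ 7; y = λ·(22 - 7) - 24 ≡ 0. → (7, 0)

(7, 0)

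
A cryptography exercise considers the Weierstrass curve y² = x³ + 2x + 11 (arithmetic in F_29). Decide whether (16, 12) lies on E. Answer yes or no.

y² = 12² ≡ 28; x³ + 2x + 11 = 4139 ≡ 21 (mod 29). 28 ≠ 21.

no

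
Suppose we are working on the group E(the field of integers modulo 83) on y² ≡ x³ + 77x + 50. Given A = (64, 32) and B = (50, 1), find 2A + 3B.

First 2A:
Repeated addition: build up to 2A.
2A: tangent at (64, 32): λ = (3·64² + 77)/(2·32) ≡ 81/64. 64⁻¹ ≡ 48 (mod 83) since 64·48 = 3072 ≡ 1, so λ ≡ 81·48 ≡ 70.
  x = λ² - 64 - 64 = 4900 - 128 ≡ 41; y = λ·(64 - 41) - 32 ≡ 1. → (41, 1)
2A = (41, 1).
Next 3B:
Repeated addition: build up to 3B.
2B: tangent at (50, 1): λ = (3·50² + 77)/(2·1) ≡ 24/2. 2⁻¹ ≡ 42 (mod 83) since 2·42 = 84 ≡ 1, so λ ≡ 24·42 ≡ 12.
  x = λ² - 50 - 50 = 144 - 100 ≡ 44; y = λ·(50 - 44) - 1 ≡ 71. → (44, 71)
3B: (44, 71) + (50, 1). λ = (1 - 71)/(50 - 44) ≡ 13/6 mod 83. 6⁻¹ ≡ 14 (mod 83) since 6·14 = 84 ≡ 1, so λ ≡ 16.
  x = λ² - 44 - 50 = 256 - 94 ≡ 79; y = λ·(44 - 79) - 71 ≡ 33. → (79, 33)
3B = (79, 33).
Finally 2A + 3B:
(41, 1) + (79, 33). λ = (33 - 1)/(79 - 41) ≡ 32/38 mod 83. 38⁻¹ ≡ 59 (mod 83), so λ ≡ 62.
  x = λ² - 41 - 79 = 3844 - 120 ≡ 72; y = λ·(41 - 72) - 1 ≡ 69. → (72, 69)

(72, 69)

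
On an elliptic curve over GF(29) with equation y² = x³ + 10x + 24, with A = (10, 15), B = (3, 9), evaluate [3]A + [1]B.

First 3A:
Repeated addition: build up to 3A.
2A: tangent at (10, 15): λ = (3·10² + 10)/(2·15) ≡ 20/1. 1⁻¹ ≡ 1 (mod 29), so λ ≡ 20·1 ≡ 20.
  x = λ² - 10 - 10 = 400 - 20 ≡ 3; y = λ·(10 - 3) - 15 ≡ 9. → (3, 9)
3A: (3, 9) + (10, 15). λ = (15 - 9)/(10 - 3) ≡ 6/7 mod 29. 7⁻¹ ≡ 25 (mod 29), so λ ≡ 5.
  x = λ² - 3 - 10 = 25 - 13 ≡ 12; y = λ·(3 - 12) - 9 ≡ 4. → (12, 4)
3A = (12, 4).
Finally 3A + B:
(12, 4) + (3, 9). λ = (9 - 4)/(3 - 12) ≡ 5/20 mod 29. 20⁻¹ ≡ 16 (mod 29) since 20·16 = 320 ≡ 1, so λ ≡ 22.
  x = λ² - 12 - 3 = 484 - 15 ≡ 5; y = λ·(12 - 5) - 4 ≡ 5. → (5, 5)

(5, 5)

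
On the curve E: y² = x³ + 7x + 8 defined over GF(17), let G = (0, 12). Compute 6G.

Double-and-add on 6 = (110)₂. Start with G = (0, 12) for the leading 1-bit.
double: tangent at (0, 12): λ = (3·0² + 7)/(2·12) ≡ 7/7. 7⁻¹ ≡ 5 (mod 17), so λ ≡ 7·5 ≡ 1.
  x = λ² - 0 - 0 = 1 - 0 ≡ 1; y = λ·(0 - 1) - 12 ≡ 4. → (1, 4)
add G: (1, 4) + (0, 12). λ = (12 - 4)/(0 - 1) ≡ 8/16 mod 17. 16⁻¹ ≡ 16 (mod 17), so λ ≡ 9.
  x = λ² - 1 - 0 = 81 - 1 ≡ 12; y = λ·(1 - 12) - 4 ≡ 16. → (12, 16)
double: tangent at (12, 16): λ = (3·12² + 7)/(2·16) ≡ 14/15. 15⁻¹ ≡ 8 (mod 17), so λ ≡ 14·8 ≡ 10.
  x = λ² - 12 - 12 = 100 - 24 ≡ 8; y = λ·(12 - 8) - 16 ≡ 7. → (8, 7)

(8, 7)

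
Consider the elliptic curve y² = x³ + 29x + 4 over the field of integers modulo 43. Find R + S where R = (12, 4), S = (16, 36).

(36, 19)

(12, 4) + (16, 36). λ = (36 - 4)/(16 - 12) ≡ 32/4 mod 43. 4⁻¹ ≡ 11 (mod 43), so λ ≡ 8.
  x = λ² - 12 - 16 = 64 - 28 ≡ 36; y = λ·(12 - 36) - 4 ≡ 19. → (36, 19)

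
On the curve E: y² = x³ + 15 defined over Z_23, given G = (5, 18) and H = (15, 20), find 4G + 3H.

First 4G:
Double-and-add on 4 = (100)₂. Start with G = (5, 18) for the leading 1-bit.
double: tangent at (5, 18): λ = (3·5² + 0)/(2·18) ≡ 6/13. 13⁻¹ ≡ 16 (mod 23), so λ ≡ 6·16 ≡ 4.
  x = λ² - 5 - 5 = 16 - 10 ≡ 6; y = λ·(5 - 6) - 18 ≡ 1. → (6, 1)
double: tangent at (6, 1): λ = (3·6² + 0)/(2·1) ≡ 16/2. 2⁻¹ ≡ 12 (mod 23), so λ ≡ 16·12 ≡ 8.
  x = λ² - 6 - 6 = 64 - 12 ≡ 6; y = λ·(6 - 6) - 1 ≡ 22. → (6, 22)
4G = (6, 22).
Next 3H:
Repeated addition: build up to 3H.
2H: tangent at (15, 20): λ = (3·15² + 0)/(2·20) ≡ 8/17. 17⁻¹ ≡ 19 (mod 23) since 17·19 = 323 ≡ 1, so λ ≡ 8·19 ≡ 14.
  x = λ² - 15 - 15 = 196 - 30 ≡ 5; y = λ·(15 - 5) - 20 ≡ 5. → (5, 5)
3H: (5, 5) + (15, 20). λ = (20 - 5)/(15 - 5) ≡ 15/10 mod 23. 10⁻¹ ≡ 7 (mod 23), so λ ≡ 13.
  x = λ² - 5 - 15 = 169 - 20 ≡ 11; y = λ·(5 - 11) - 5 ≡ 9. → (11, 9)
3H = (11, 9).
Finally 4G + 3H:
(6, 22) + (11, 9). λ = (9 - 22)/(11 - 6) ≡ 10/5 mod 23. 5⁻¹ ≡ 14 (mod 23), so λ ≡ 2.
  x = λ² - 6 - 11 = 4 - 17 ≡ 10; y = λ·(6 - 10) - 22 ≡ 16. → (10, 16)

(10, 16)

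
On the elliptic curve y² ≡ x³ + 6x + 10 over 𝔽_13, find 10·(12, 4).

(12, 4)

Write P = (12, 4).
Double-and-add on 10 = (1010)₂. Start with P = (12, 4) for the leading 1-bit.
double: tangent at (12, 4): λ = (3·12² + 6)/(2·4) ≡ 9/8. 8⁻¹ ≡ 5 (mod 13) since 8·5 = 40 ≡ 1, so λ ≡ 9·5 ≡ 6.
  x = λ² - 12 - 12 = 36 - 24 ≡ 12; y = λ·(12 - 12) - 4 ≡ 9. → (12, 9)
double: tangent at (12, 9): λ = (3·12² + 6)/(2·9) ≡ 9/5. 5⁻¹ ≡ 8 (mod 13) since 5·8 = 40 ≡ 1, so λ ≡ 9·8 ≡ 7.
  x = λ² - 12 - 12 = 49 - 24 ≡ 12; y = λ·(12 - 12) - 9 ≡ 4. → (12, 4)
add P: tangent at (12, 4): λ = (3·12² + 6)/(2·4) ≡ 9/8. 8⁻¹ ≡ 5 (mod 13) since 8·5 = 40 ≡ 1, so λ ≡ 9·5 ≡ 6.
  x = λ² - 12 - 12 = 36 - 24 ≡ 12; y = λ·(12 - 12) - 4 ≡ 9. → (12, 9)
double: tangent at (12, 9): λ = (3·12² + 6)/(2·9) ≡ 9/5. 5⁻¹ ≡ 8 (mod 13), so λ ≡ 9·8 ≡ 7.
  x = λ² - 12 - 12 = 49 - 24 ≡ 12; y = λ·(12 - 12) - 9 ≡ 4. → (12, 4)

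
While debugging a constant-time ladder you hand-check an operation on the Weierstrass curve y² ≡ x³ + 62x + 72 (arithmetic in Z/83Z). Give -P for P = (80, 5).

-(80, 5) = (80, -5 mod 83) = (80, 78).

(80, 78)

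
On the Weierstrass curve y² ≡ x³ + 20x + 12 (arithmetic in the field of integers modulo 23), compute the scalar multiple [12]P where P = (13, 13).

Double-and-add on 12 = (1100)₂. Start with P = (13, 13) for the leading 1-bit.
double: tangent at (13, 13): λ = (3·13² + 20)/(2·13) ≡ 21/3. 3⁻¹ ≡ 8 (mod 23), so λ ≡ 21·8 ≡ 7.
  x = λ² - 13 - 13 = 49 - 26 ≡ 0; y = λ·(13 - 0) - 13 ≡ 9. → (0, 9)
add P: (0, 9) + (13, 13). λ = (13 - 9)/(13 - 0) ≡ 4/13 mod 23. 13⁻¹ ≡ 16 (mod 23) since 13·16 = 208 ≡ 1, so λ ≡ 18.
  x = λ² - 0 - 13 = 324 - 13 ≡ 12; y = λ·(0 - 12) - 9 ≡ 5. → (12, 5)
double: tangent at (12, 5): λ = (3·12² + 20)/(2·5) ≡ 15/10. 10⁻¹ ≡ 7 (mod 23), so λ ≡ 15·7 ≡ 13.
  x = λ² - 12 - 12 = 169 - 24 ≡ 7; y = λ·(12 - 7) - 5 ≡ 14. → (7, 14)
double: tangent at (7, 14): λ = (3·7² + 20)/(2·14) ≡ 6/5. 5⁻¹ ≡ 14 (mod 23), so λ ≡ 6·14 ≡ 15.
  x = λ² - 7 - 7 = 225 - 14 ≡ 4; y = λ·(7 - 4) - 14 ≡ 8. → (4, 8)

(4, 8)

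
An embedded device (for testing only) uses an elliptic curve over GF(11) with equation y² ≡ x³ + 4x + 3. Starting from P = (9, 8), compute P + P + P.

(6, 1)

Repeated addition: build up to 3P.
2P: tangent at (9, 8): λ = (3·9² + 4)/(2·8) ≡ 5/5. 5⁻¹ ≡ 9 (mod 11) since 5·9 = 45 ≡ 1, so λ ≡ 5·9 ≡ 1.
  x = λ² - 9 - 9 = 1 - 18 ≡ 5; y = λ·(9 - 5) - 8 ≡ 7. → (5, 7)
3P: (5, 7) + (9, 8). λ = (8 - 7)/(9 - 5) ≡ 1/4 mod 11. 4⁻¹ ≡ 3 (mod 11), so λ ≡ 3.
  x = λ² - 5 - 9 = 9 - 14 ≡ 6; y = λ·(5 - 6) - 7 ≡ 1. → (6, 1)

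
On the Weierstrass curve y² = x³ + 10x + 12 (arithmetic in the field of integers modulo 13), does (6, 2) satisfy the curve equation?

y² = 2² ≡ 4; x³ + 10x + 12 = 288 ≡ 2 (mod 13). 4 ≠ 2.

no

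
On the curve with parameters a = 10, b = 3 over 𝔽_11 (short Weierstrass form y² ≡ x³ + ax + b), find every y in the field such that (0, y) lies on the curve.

x³ + 10x + 3 = 3 ≡ 3 (mod 11).
Square roots of 3 mod 11: 5 and 6 (since 5² = 25 ≡ 3).

5, 6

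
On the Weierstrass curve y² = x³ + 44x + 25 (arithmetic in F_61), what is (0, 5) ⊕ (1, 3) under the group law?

(0, 5) + (1, 3). λ = (3 - 5)/(1 - 0) ≡ 59/1 mod 61. 1⁻¹ ≡ 1 (mod 61), so λ ≡ 59.
  x = λ² - 0 - 1 = 3481 - 1 ≡ 3; y = λ·(0 - 3) - 5 ≡ 1. → (3, 1)

(3, 1)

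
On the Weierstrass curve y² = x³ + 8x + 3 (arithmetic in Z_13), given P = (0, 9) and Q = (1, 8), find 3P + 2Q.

(0, 4)

First 3P:
Repeated addition: build up to 3P.
2P: tangent at (0, 9): λ = (3·0² + 8)/(2·9) ≡ 8/5. 5⁻¹ ≡ 8 (mod 13), so λ ≡ 8·8 ≡ 12.
  x = λ² - 0 - 0 = 144 - 0 ≡ 1; y = λ·(0 - 1) - 9 ≡ 5. → (1, 5)
3P: (1, 5) + (0, 9). λ = (9 - 5)/(0 - 1) ≡ 4/12 mod 13. 12⁻¹ ≡ 12 (mod 13), so λ ≡ 9.
  x = λ² - 1 - 0 = 81 - 1 ≡ 2; y = λ·(1 - 2) - 5 ≡ 12. → (2, 12)
3P = (2, 12).
Next 2Q:
Repeated addition: build up to 2Q.
2Q: tangent at (1, 8): λ = (3·1² + 8)/(2·8) ≡ 11/3. 3⁻¹ ≡ 9 (mod 13) since 3·9 = 27 ≡ 1, so λ ≡ 11·9 ≡ 8.
  x = λ² - 1 - 1 = 64 - 2 ≡ 10; y = λ·(1 - 10) - 8 ≡ 11. → (10, 11)
2Q = (10, 11).
Finally 3P + 2Q:
(2, 12) + (10, 11). λ = (11 - 12)/(10 - 2) ≡ 12/8 mod 13. 8⁻¹ ≡ 5 (mod 13), so λ ≡ 8.
  x = λ² - 2 - 10 = 64 - 12 ≡ 0; y = λ·(2 - 0) - 12 ≡ 4. → (0, 4)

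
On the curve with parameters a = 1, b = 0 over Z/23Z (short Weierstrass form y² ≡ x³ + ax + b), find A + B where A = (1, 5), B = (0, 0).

(1, 18)

(1, 5) + (0, 0). λ = (0 - 5)/(0 - 1) ≡ 18/22 mod 23. 22⁻¹ ≡ 22 (mod 23), so λ ≡ 5.
  x = λ² - 1 - 0 = 25 - 1 ≡ 1; y = λ·(1 - 1) - 5 ≡ 18. → (1, 18)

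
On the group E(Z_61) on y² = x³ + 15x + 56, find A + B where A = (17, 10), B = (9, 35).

(17, 10) + (9, 35). λ = (35 - 10)/(9 - 17) ≡ 25/53 mod 61. 53⁻¹ ≡ 38 (mod 61) since 53·38 = 2014 ≡ 1, so λ ≡ 35.
  x = λ² - 17 - 9 = 1225 - 26 ≡ 40; y = λ·(17 - 40) - 10 ≡ 39. → (40, 39)

(40, 39)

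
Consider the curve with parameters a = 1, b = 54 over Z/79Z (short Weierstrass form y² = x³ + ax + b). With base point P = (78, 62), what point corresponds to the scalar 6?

(5, 37)

Repeated addition: build up to 6P.
2P: tangent at (78, 62): λ = (3·78² + 1)/(2·62) ≡ 4/45. 45⁻¹ ≡ 72 (mod 79), so λ ≡ 4·72 ≡ 51.
  x = λ² - 78 - 78 = 2601 - 156 ≡ 75; y = λ·(78 - 75) - 62 ≡ 12. → (75, 12)
3P: (75, 12) + (78, 62). λ = (62 - 12)/(78 - 75) ≡ 50/3 mod 79. 3⁻¹ ≡ 53 (mod 79), so λ ≡ 43.
  x = λ² - 75 - 78 = 1849 - 153 ≡ 37; y = λ·(75 - 37) - 12 ≡ 42. → (37, 42)
4P: (37, 42) + (78, 62). λ = (62 - 42)/(78 - 37) ≡ 20/41 mod 79. 41⁻¹ ≡ 27 (mod 79), so λ ≡ 66.
  x = λ² - 37 - 78 = 4356 - 115 ≡ 54; y = λ·(37 - 54) - 42 ≡ 21. → (54, 21)
5P: (54, 21) + (78, 62). λ = (62 - 21)/(78 - 54) ≡ 41/24 mod 79. 24⁻¹ ≡ 56 (mod 79) since 24·56 = 1344 ≡ 1, so λ ≡ 5.
  x = λ² - 54 - 78 = 25 - 132 ≡ 51; y = λ·(54 - 51) - 21 ≡ 73. → (51, 73)
6P: (51, 73) + (78, 62). λ = (62 - 73)/(78 - 51) ≡ 68/27 mod 79. 27⁻¹ ≡ 41 (mod 79), so λ ≡ 23.
  x = λ² - 51 - 78 = 529 - 129 ≡ 5; y = λ·(51 - 5) - 73 ≡ 37. → (5, 37)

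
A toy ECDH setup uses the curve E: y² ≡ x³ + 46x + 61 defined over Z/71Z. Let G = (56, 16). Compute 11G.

(13, 4)

Double-and-add on 11 = (1011)₂. Start with G = (56, 16) for the leading 1-bit.
double: tangent at (56, 16): λ = (3·56² + 46)/(2·16) ≡ 11/32. 32⁻¹ ≡ 20 (mod 71), so λ ≡ 11·20 ≡ 7.
  x = λ² - 56 - 56 = 49 - 112 ≡ 8; y = λ·(56 - 8) - 16 ≡ 36. → (8, 36)
double: tangent at (8, 36): λ = (3·8² + 46)/(2·36) ≡ 25/1. 1⁻¹ ≡ 1 (mod 71) since 1·1 = 1 ≡ 1, so λ ≡ 25·1 ≡ 25.
  x = λ² - 8 - 8 = 625 - 16 ≡ 41; y = λ·(8 - 41) - 36 ≡ 62. → (41, 62)
add G: (41, 62) + (56, 16). λ = (16 - 62)/(56 - 41) ≡ 25/15 mod 71. 15⁻¹ ≡ 19 (mod 71), so λ ≡ 49.
  x = λ² - 41 - 56 = 2401 - 97 ≡ 32; y = λ·(41 - 32) - 62 ≡ 24. → (32, 24)
double: tangent at (32, 24): λ = (3·32² + 46)/(2·24) ≡ 65/48. 48⁻¹ ≡ 37 (mod 71) since 48·37 = 1776 ≡ 1, so λ ≡ 65·37 ≡ 62.
  x = λ² - 32 - 32 = 3844 - 64 ≡ 17; y = λ·(32 - 17) - 24 ≡ 54. → (17, 54)
add G: (17, 54) + (56, 16). λ = (16 - 54)/(56 - 17) ≡ 33/39 mod 71. 39⁻¹ ≡ 51 (mod 71), so λ ≡ 50.
  x = λ² - 17 - 56 = 2500 - 73 ≡ 13; y = λ·(17 - 13) - 54 ≡ 4. → (13, 4)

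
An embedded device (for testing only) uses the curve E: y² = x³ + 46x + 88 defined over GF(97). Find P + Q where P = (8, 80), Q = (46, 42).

(44, 53)

(8, 80) + (46, 42). λ = (42 - 80)/(46 - 8) ≡ 59/38 mod 97. 38⁻¹ ≡ 23 (mod 97), so λ ≡ 96.
  x = λ² - 8 - 46 = 9216 - 54 ≡ 44; y = λ·(8 - 44) - 80 ≡ 53. → (44, 53)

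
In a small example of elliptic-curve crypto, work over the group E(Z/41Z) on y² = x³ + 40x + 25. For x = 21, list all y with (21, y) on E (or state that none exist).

9, 32

x³ + 40x + 25 = 10126 ≡ 40 (mod 41).
Square roots of 40 mod 41: 9 and 32 (since 9² = 81 ≡ 40).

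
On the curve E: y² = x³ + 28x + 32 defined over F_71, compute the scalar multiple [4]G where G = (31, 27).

(30, 18)

Repeated addition: build up to 4G.
2G: tangent at (31, 27): λ = (3·31² + 28)/(2·27) ≡ 0/54. 54⁻¹ ≡ 25 (mod 71), so λ ≡ 0·25 ≡ 0.
  x = λ² - 31 - 31 = 0 - 62 ≡ 9; y = λ·(31 - 9) - 27 ≡ 44. → (9, 44)
3G: (9, 44) + (31, 27). λ = (27 - 44)/(31 - 9) ≡ 54/22 mod 71. 22⁻¹ ≡ 42 (mod 71), so λ ≡ 67.
  x = λ² - 9 - 31 = 4489 - 40 ≡ 47; y = λ·(9 - 47) - 44 ≡ 37. → (47, 37)
4G: (47, 37) + (31, 27). λ = (27 - 37)/(31 - 47) ≡ 61/55 mod 71. 55⁻¹ ≡ 31 (mod 71), so λ ≡ 45.
  x = λ² - 47 - 31 = 2025 - 78 ≡ 30; y = λ·(47 - 30) - 37 ≡ 18. → (30, 18)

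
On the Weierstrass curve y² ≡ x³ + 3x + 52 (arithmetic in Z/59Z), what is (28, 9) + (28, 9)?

(12, 39)

tangent at (28, 9): λ = (3·28² + 3)/(2·9) ≡ 54/18. 18⁻¹ ≡ 23 (mod 59), so λ ≡ 54·23 ≡ 3.
  x = λ² - 28 - 28 = 9 - 56 ≡ 12; y = λ·(28 - 12) - 9 ≡ 39. → (12, 39)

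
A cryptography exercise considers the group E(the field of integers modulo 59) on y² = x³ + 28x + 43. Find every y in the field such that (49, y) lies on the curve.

none

x³ + 28x + 43 = 119064 ≡ 2 (mod 59).
2 is a non-residue mod 59; no y exists.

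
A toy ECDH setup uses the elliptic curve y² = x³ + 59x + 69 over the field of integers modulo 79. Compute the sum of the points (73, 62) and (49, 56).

(41, 25)

(73, 62) + (49, 56). λ = (56 - 62)/(49 - 73) ≡ 73/55 mod 79. 55⁻¹ ≡ 23 (mod 79) since 55·23 = 1265 ≡ 1, so λ ≡ 20.
  x = λ² - 73 - 49 = 400 - 122 ≡ 41; y = λ·(73 - 41) - 62 ≡ 25. → (41, 25)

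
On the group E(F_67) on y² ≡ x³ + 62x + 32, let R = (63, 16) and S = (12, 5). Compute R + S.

(21, 64)

(63, 16) + (12, 5). λ = (5 - 16)/(12 - 63) ≡ 56/16 mod 67. 16⁻¹ ≡ 21 (mod 67) since 16·21 = 336 ≡ 1, so λ ≡ 37.
  x = λ² - 63 - 12 = 1369 - 75 ≡ 21; y = λ·(63 - 21) - 16 ≡ 64. → (21, 64)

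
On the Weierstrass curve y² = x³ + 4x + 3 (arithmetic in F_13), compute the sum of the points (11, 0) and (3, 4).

(9, 12)

(11, 0) + (3, 4). λ = (4 - 0)/(3 - 11) ≡ 4/5 mod 13. 5⁻¹ ≡ 8 (mod 13) since 5·8 = 40 ≡ 1, so λ ≡ 6.
  x = λ² - 11 - 3 = 36 - 14 ≡ 9; y = λ·(11 - 9) - 0 ≡ 12. → (9, 12)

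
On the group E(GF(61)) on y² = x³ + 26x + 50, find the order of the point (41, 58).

2P: tangent at (41, 58): λ = (3·41² + 26)/(2·58) ≡ 6/55. 55⁻¹ ≡ 10 (mod 61) since 55·10 = 550 ≡ 1, so λ ≡ 6·10 ≡ 60.
  x = λ² - 41 - 41 = 3600 - 82 ≡ 41; y = λ·(41 - 41) - 58 ≡ 3. → (41, 3)
3P: (41, 3) + (41, 58): same x and y₁ ≡ -y₂, so the sum is O.
3P = O, so the order is 3.

3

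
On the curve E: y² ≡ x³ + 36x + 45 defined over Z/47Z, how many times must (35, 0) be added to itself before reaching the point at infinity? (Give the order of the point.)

2P: (35, 0) + (35, 0): same x and y₁ ≡ -y₂, so the sum is the point at infinity.
2P = the point at infinity, so the order is 2.

2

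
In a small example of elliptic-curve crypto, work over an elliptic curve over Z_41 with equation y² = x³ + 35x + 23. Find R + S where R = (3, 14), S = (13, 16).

(7, 18)

(3, 14) + (13, 16). λ = (16 - 14)/(13 - 3) ≡ 2/10 mod 41. 10⁻¹ ≡ 37 (mod 41) since 10·37 = 370 ≡ 1, so λ ≡ 33.
  x = λ² - 3 - 13 = 1089 - 16 ≡ 7; y = λ·(3 - 7) - 14 ≡ 18. → (7, 18)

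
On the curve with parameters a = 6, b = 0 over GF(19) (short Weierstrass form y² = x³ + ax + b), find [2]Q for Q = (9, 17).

(6, 10)

tangent at (9, 17): λ = (3·9² + 6)/(2·17) ≡ 2/15. 15⁻¹ ≡ 14 (mod 19), so λ ≡ 2·14 ≡ 9.
  x = λ² - 9 - 9 = 81 - 18 ≡ 6; y = λ·(9 - 6) - 17 ≡ 10. → (6, 10)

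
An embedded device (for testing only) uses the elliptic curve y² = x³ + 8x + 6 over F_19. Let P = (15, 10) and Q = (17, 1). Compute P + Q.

(15, 10) + (17, 1). λ = (1 - 10)/(17 - 15) ≡ 10/2 mod 19. 2⁻¹ ≡ 10 (mod 19), so λ ≡ 5.
  x = λ² - 15 - 17 = 25 - 32 ≡ 12; y = λ·(15 - 12) - 10 ≡ 5. → (12, 5)

(12, 5)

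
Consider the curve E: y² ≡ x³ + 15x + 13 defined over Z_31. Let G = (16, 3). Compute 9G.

Repeated addition: build up to 9G.
2G: tangent at (16, 3): λ = (3·16² + 15)/(2·3) ≡ 8/6. 6⁻¹ ≡ 26 (mod 31), so λ ≡ 8·26 ≡ 22.
  x = λ² - 16 - 16 = 484 - 32 ≡ 18; y = λ·(16 - 18) - 3 ≡ 15. → (18, 15)
3G: (18, 15) + (16, 3). λ = (3 - 15)/(16 - 18) ≡ 19/29 mod 31. 29⁻¹ ≡ 15 (mod 31), so λ ≡ 6.
  x = λ² - 18 - 16 = 36 - 34 ≡ 2; y = λ·(18 - 2) - 15 ≡ 19. → (2, 19)
4G: (2, 19) + (16, 3). λ = (3 - 19)/(16 - 2) ≡ 15/14 mod 31. 14⁻¹ ≡ 20 (mod 31) since 14·20 = 280 ≡ 1, so λ ≡ 21.
  x = λ² - 2 - 16 = 441 - 18 ≡ 20; y = λ·(2 - 20) - 19 ≡ 6. → (20, 6)
5G: (20, 6) + (16, 3). λ = (3 - 6)/(16 - 20) ≡ 28/27 mod 31. 27⁻¹ ≡ 23 (mod 31), so λ ≡ 24.
  x = λ² - 20 - 16 = 576 - 36 ≡ 13; y = λ·(20 - 13) - 6 ≡ 7. → (13, 7)
6G: (13, 7) + (16, 3). λ = (3 - 7)/(16 - 13) ≡ 27/3 mod 31. 3⁻¹ ≡ 21 (mod 31), so λ ≡ 9.
  x = λ² - 13 - 16 = 81 - 29 ≡ 21; y = λ·(13 - 21) - 7 ≡ 14. → (21, 14)
7G: (21, 14) + (16, 3). λ = (3 - 14)/(16 - 21) ≡ 20/26 mod 31. 26⁻¹ ≡ 6 (mod 31), so λ ≡ 27.
  x = λ² - 21 - 16 = 729 - 37 ≡ 10; y = λ·(21 - 10) - 14 ≡ 4. → (10, 4)
8G: (10, 4) + (16, 3). λ = (3 - 4)/(16 - 10) ≡ 30/6 mod 31. 6⁻¹ ≡ 26 (mod 31) since 6·26 = 156 ≡ 1, so λ ≡ 5.
  x = λ² - 10 - 16 = 25 - 26 ≡ 30; y = λ·(10 - 30) - 4 ≡ 20. → (30, 20)
9G: (30, 20) + (16, 3). λ = (3 - 20)/(16 - 30) ≡ 14/17 mod 31. 17⁻¹ ≡ 11 (mod 31) since 17·11 = 187 ≡ 1, so λ ≡ 30.
  x = λ² - 30 - 16 = 900 - 46 ≡ 17; y = λ·(30 - 17) - 20 ≡ 29. → (17, 29)

(17, 29)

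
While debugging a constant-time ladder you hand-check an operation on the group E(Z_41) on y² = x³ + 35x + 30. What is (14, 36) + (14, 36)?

(12, 28)

tangent at (14, 36): λ = (3·14² + 35)/(2·36) ≡ 8/31. 31⁻¹ ≡ 4 (mod 41), so λ ≡ 8·4 ≡ 32.
  x = λ² - 14 - 14 = 1024 - 28 ≡ 12; y = λ·(14 - 12) - 36 ≡ 28. → (12, 28)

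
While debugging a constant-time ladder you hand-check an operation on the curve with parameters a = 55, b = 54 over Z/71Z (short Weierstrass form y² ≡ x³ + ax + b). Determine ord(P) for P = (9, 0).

2

2P: (9, 0) + (9, 0): same x and y₁ ≡ -y₂, so the sum is the point at infinity.
2P = the point at infinity, so the order is 2.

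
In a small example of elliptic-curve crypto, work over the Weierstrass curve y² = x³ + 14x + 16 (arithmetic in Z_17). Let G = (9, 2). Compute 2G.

(12, 5)

tangent at (9, 2): λ = (3·9² + 14)/(2·2) ≡ 2/4. 4⁻¹ ≡ 13 (mod 17), so λ ≡ 2·13 ≡ 9.
  x = λ² - 9 - 9 = 81 - 18 ≡ 12; y = λ·(9 - 12) - 2 ≡ 5. → (12, 5)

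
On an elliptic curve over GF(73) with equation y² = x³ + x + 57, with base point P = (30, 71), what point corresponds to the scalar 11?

(19, 0)

Repeated addition: build up to 11P.
2P: tangent at (30, 71): λ = (3·30² + 1)/(2·71) ≡ 0/69. 69⁻¹ ≡ 18 (mod 73) since 69·18 = 1242 ≡ 1, so λ ≡ 0·18 ≡ 0.
  x = λ² - 30 - 30 = 0 - 60 ≡ 13; y = λ·(30 - 13) - 71 ≡ 2. → (13, 2)
3P: (13, 2) + (30, 71). λ = (71 - 2)/(30 - 13) ≡ 69/17 mod 73. 17⁻¹ ≡ 43 (mod 73), so λ ≡ 47.
  x = λ² - 13 - 30 = 2209 - 43 ≡ 49; y = λ·(13 - 49) - 2 ≡ 58. → (49, 58)
4P: (49, 58) + (30, 71). λ = (71 - 58)/(30 - 49) ≡ 13/54 mod 73. 54⁻¹ ≡ 23 (mod 73), so λ ≡ 7.
  x = λ² - 49 - 30 = 49 - 79 ≡ 43; y = λ·(49 - 43) - 58 ≡ 57. → (43, 57)
5P: (43, 57) + (30, 71). λ = (71 - 57)/(30 - 43) ≡ 14/60 mod 73. 60⁻¹ ≡ 28 (mod 73) since 60·28 = 1680 ≡ 1, so λ ≡ 27.
  x = λ² - 43 - 30 = 729 - 73 ≡ 72; y = λ·(43 - 72) - 57 ≡ 36. → (72, 36)
6P: (72, 36) + (30, 71). λ = (71 - 36)/(30 - 72) ≡ 35/31 mod 73. 31⁻¹ ≡ 33 (mod 73) since 31·33 = 1023 ≡ 1, so λ ≡ 60.
  x = λ² - 72 - 30 = 3600 - 102 ≡ 67; y = λ·(72 - 67) - 36 ≡ 45. → (67, 45)
7P: (67, 45) + (30, 71). λ = (71 - 45)/(30 - 67) ≡ 26/36 mod 73. 36⁻¹ ≡ 71 (mod 73), so λ ≡ 21.
  x = λ² - 67 - 30 = 441 - 97 ≡ 52; y = λ·(67 - 52) - 45 ≡ 51. → (52, 51)
8P: (52, 51) + (30, 71). λ = (71 - 51)/(30 - 52) ≡ 20/51 mod 73. 51⁻¹ ≡ 63 (mod 73) since 51·63 = 3213 ≡ 1, so λ ≡ 19.
  x = λ² - 52 - 30 = 361 - 82 ≡ 60; y = λ·(52 - 60) - 51 ≡ 16. → (60, 16)
9P: (60, 16) + (30, 71). λ = (71 - 16)/(30 - 60) ≡ 55/43 mod 73. 43⁻¹ ≡ 17 (mod 73) since 43·17 = 731 ≡ 1, so λ ≡ 59.
  x = λ² - 60 - 30 = 3481 - 90 ≡ 33; y = λ·(60 - 33) - 16 ≡ 44. → (33, 44)
10P: (33, 44) + (30, 71). λ = (71 - 44)/(30 - 33) ≡ 27/70 mod 73. 70⁻¹ ≡ 24 (mod 73) since 70·24 = 1680 ≡ 1, so λ ≡ 64.
  x = λ² - 33 - 30 = 4096 - 63 ≡ 18; y = λ·(33 - 18) - 44 ≡ 40. → (18, 40)
11P: (18, 40) + (30, 71). λ = (71 - 40)/(30 - 18) ≡ 31/12 mod 73. 12⁻¹ ≡ 67 (mod 73), so λ ≡ 33.
  x = λ² - 18 - 30 = 1089 - 48 ≡ 19; y = λ·(18 - 19) - 40 ≡ 0. → (19, 0)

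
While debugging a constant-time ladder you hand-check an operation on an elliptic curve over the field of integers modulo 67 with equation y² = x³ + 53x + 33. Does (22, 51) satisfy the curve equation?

yes

y² = 51² ≡ 55; x³ + 53x + 33 = 11847 ≡ 55 (mod 67). 55 = 55.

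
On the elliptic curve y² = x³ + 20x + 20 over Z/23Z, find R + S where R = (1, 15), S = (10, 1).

(1, 15) + (10, 1). λ = (1 - 15)/(10 - 1) ≡ 9/9 mod 23. 9⁻¹ ≡ 18 (mod 23) since 9·18 = 162 ≡ 1, so λ ≡ 1.
  x = λ² - 1 - 10 = 1 - 11 ≡ 13; y = λ·(1 - 13) - 15 ≡ 19. → (13, 19)

(13, 19)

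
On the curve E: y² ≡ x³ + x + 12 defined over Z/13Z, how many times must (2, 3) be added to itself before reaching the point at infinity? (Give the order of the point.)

9

2P: tangent at (2, 3): λ = (3·2² + 1)/(2·3) ≡ 0/6. 6⁻¹ ≡ 11 (mod 13), so λ ≡ 0·11 ≡ 0.
  x = λ² - 2 - 2 = 0 - 4 ≡ 9; y = λ·(2 - 9) - 3 ≡ 10. → (9, 10)
3P: (9, 10) + (2, 3). λ = (3 - 10)/(2 - 9) ≡ 6/6 mod 13. 6⁻¹ ≡ 11 (mod 13), so λ ≡ 1.
  x = λ² - 9 - 2 = 1 - 11 ≡ 3; y = λ·(9 - 3) - 10 ≡ 9. → (3, 9)
4P: (3, 9) + (2, 3). λ = (3 - 9)/(2 - 3) ≡ 7/12 mod 13. 12⁻¹ ≡ 12 (mod 13) since 12·12 = 144 ≡ 1, so λ ≡ 6.
  x = λ² - 3 - 2 = 36 - 5 ≡ 5; y = λ·(3 - 5) - 9 ≡ 5. → (5, 5)
5P: (5, 5) + (2, 3). λ = (3 - 5)/(2 - 5) ≡ 11/10 mod 13. 10⁻¹ ≡ 4 (mod 13), so λ ≡ 5.
  x = λ² - 5 - 2 = 25 - 7 ≡ 5; y = λ·(5 - 5) - 5 ≡ 8. → (5, 8)
6P: (5, 8) + (2, 3). λ = (3 - 8)/(2 - 5) ≡ 8/10 mod 13. 10⁻¹ ≡ 4 (mod 13), so λ ≡ 6.
  x = λ² - 5 - 2 = 36 - 7 ≡ 3; y = λ·(5 - 3) - 8 ≡ 4. → (3, 4)
7P: (3, 4) + (2, 3). λ = (3 - 4)/(2 - 3) ≡ 12/12 mod 13. 12⁻¹ ≡ 12 (mod 13) since 12·12 = 144 ≡ 1, so λ ≡ 1.
  x = λ² - 3 - 2 = 1 - 5 ≡ 9; y = λ·(3 - 9) - 4 ≡ 3. → (9, 3)
8P: (9, 3) + (2, 3). λ = (3 - 3)/(2 - 9) ≡ 0/6 mod 13. 6⁻¹ ≡ 11 (mod 13), so λ ≡ 0.
  x = λ² - 9 - 2 = 0 - 11 ≡ 2; y = λ·(9 - 2) - 3 ≡ 10. → (2, 10)
9P: (2, 10) + (2, 3): same x and y₁ ≡ -y₂, so the sum is the point at infinity.
9P = the point at infinity, so the order is 9.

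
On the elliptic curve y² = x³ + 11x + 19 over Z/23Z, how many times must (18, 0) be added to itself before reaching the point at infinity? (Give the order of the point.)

2P: (18, 0) + (18, 0): same x and y₁ ≡ -y₂, so the sum is the point at infinity.
2P = the point at infinity, so the order is 2.

2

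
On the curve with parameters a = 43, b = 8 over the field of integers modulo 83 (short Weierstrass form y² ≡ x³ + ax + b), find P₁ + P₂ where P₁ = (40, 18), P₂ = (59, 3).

(40, 18) + (59, 3). λ = (3 - 18)/(59 - 40) ≡ 68/19 mod 83. 19⁻¹ ≡ 35 (mod 83), so λ ≡ 56.
  x = λ² - 40 - 59 = 3136 - 99 ≡ 49; y = λ·(40 - 49) - 18 ≡ 59. → (49, 59)

(49, 59)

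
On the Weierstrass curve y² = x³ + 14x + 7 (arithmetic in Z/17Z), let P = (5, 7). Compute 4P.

Repeated addition: build up to 4P.
2P: tangent at (5, 7): λ = (3·5² + 14)/(2·7) ≡ 4/14. 14⁻¹ ≡ 11 (mod 17), so λ ≡ 4·11 ≡ 10.
  x = λ² - 5 - 5 = 100 - 10 ≡ 5; y = λ·(5 - 5) - 7 ≡ 10. → (5, 10)
3P: (5, 10) + (5, 7): same x and y₁ ≡ -y₂, so the sum is the point at infinity.
4P: the point at infinity + (5, 7) = (5, 7) (identity).

(5, 7)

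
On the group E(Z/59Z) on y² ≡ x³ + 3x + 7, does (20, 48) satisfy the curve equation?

no

y² = 48² ≡ 3; x³ + 3x + 7 = 8067 ≡ 43 (mod 59). 3 ≠ 43.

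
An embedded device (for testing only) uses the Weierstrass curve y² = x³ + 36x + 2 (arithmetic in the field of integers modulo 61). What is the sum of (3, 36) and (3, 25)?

O

The two points share x = 3 and their y-coordinates satisfy 36 + 25 ≡ 0 (mod 61), so they are inverses. Their sum is 𝒪.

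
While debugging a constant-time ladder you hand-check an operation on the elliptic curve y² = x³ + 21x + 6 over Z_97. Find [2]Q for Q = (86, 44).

(21, 28)

tangent at (86, 44): λ = (3·86² + 21)/(2·44) ≡ 93/88. 88⁻¹ ≡ 43 (mod 97), so λ ≡ 93·43 ≡ 22.
  x = λ² - 86 - 86 = 484 - 172 ≡ 21; y = λ·(86 - 21) - 44 ≡ 28. → (21, 28)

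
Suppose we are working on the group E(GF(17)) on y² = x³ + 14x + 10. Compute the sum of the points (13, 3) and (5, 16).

(12, 6)

(13, 3) + (5, 16). λ = (16 - 3)/(5 - 13) ≡ 13/9 mod 17. 9⁻¹ ≡ 2 (mod 17) since 9·2 = 18 ≡ 1, so λ ≡ 9.
  x = λ² - 13 - 5 = 81 - 18 ≡ 12; y = λ·(13 - 12) - 3 ≡ 6. → (12, 6)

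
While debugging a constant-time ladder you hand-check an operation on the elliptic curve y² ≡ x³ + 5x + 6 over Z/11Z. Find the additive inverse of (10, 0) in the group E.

-(10, 0) = (10, -0 mod 11) = (10, 0).

(10, 0)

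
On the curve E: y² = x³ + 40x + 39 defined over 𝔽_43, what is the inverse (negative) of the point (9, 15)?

-(9, 15) = (9, -15 mod 43) = (9, 28).

(9, 28)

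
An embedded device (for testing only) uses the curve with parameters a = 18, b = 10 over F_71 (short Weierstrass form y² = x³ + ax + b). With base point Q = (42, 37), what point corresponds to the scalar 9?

Repeated addition: build up to 9Q.
2Q: tangent at (42, 37): λ = (3·42² + 18)/(2·37) ≡ 56/3. 3⁻¹ ≡ 24 (mod 71), so λ ≡ 56·24 ≡ 66.
  x = λ² - 42 - 42 = 4356 - 84 ≡ 12; y = λ·(42 - 12) - 37 ≡ 26. → (12, 26)
3Q: (12, 26) + (42, 37). λ = (37 - 26)/(42 - 12) ≡ 11/30 mod 71. 30⁻¹ ≡ 45 (mod 71) since 30·45 = 1350 ≡ 1, so λ ≡ 69.
  x = λ² - 12 - 42 = 4761 - 54 ≡ 21; y = λ·(12 - 21) - 26 ≡ 63. → (21, 63)
4Q: (21, 63) + (42, 37). λ = (37 - 63)/(42 - 21) ≡ 45/21 mod 71. 21⁻¹ ≡ 44 (mod 71) since 21·44 = 924 ≡ 1, so λ ≡ 63.
  x = λ² - 21 - 42 = 3969 - 63 ≡ 1; y = λ·(21 - 1) - 63 ≡ 61. → (1, 61)
5Q: (1, 61) + (42, 37). λ = (37 - 61)/(42 - 1) ≡ 47/41 mod 71. 41⁻¹ ≡ 26 (mod 71) since 41·26 = 1066 ≡ 1, so λ ≡ 15.
  x = λ² - 1 - 42 = 225 - 43 ≡ 40; y = λ·(1 - 40) - 61 ≡ 64. → (40, 64)
6Q: (40, 64) + (42, 37). λ = (37 - 64)/(42 - 40) ≡ 44/2 mod 71. 2⁻¹ ≡ 36 (mod 71), so λ ≡ 22.
  x = λ² - 40 - 42 = 484 - 82 ≡ 47; y = λ·(40 - 47) - 64 ≡ 66. → (47, 66)
7Q: (47, 66) + (42, 37). λ = (37 - 66)/(42 - 47) ≡ 42/66 mod 71. 66⁻¹ ≡ 14 (mod 71), so λ ≡ 20.
  x = λ² - 47 - 42 = 400 - 89 ≡ 27; y = λ·(47 - 27) - 66 ≡ 50. → (27, 50)
8Q: (27, 50) + (42, 37). λ = (37 - 50)/(42 - 27) ≡ 58/15 mod 71. 15⁻¹ ≡ 19 (mod 71) since 15·19 = 285 ≡ 1, so λ ≡ 37.
  x = λ² - 27 - 42 = 1369 - 69 ≡ 22; y = λ·(27 - 22) - 50 ≡ 64. → (22, 64)
9Q: (22, 64) + (42, 37). λ = (37 - 64)/(42 - 22) ≡ 44/20 mod 71. 20⁻¹ ≡ 32 (mod 71) since 20·32 = 640 ≡ 1, so λ ≡ 59.
  x = λ² - 22 - 42 = 3481 - 64 ≡ 9; y = λ·(22 - 9) - 64 ≡ 64. → (9, 64)

(9, 64)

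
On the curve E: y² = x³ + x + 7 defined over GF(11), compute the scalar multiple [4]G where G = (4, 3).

(4, 3)

Repeated addition: build up to 4G.
2G: tangent at (4, 3): λ = (3·4² + 1)/(2·3) ≡ 5/6. 6⁻¹ ≡ 2 (mod 11), so λ ≡ 5·2 ≡ 10.
  x = λ² - 4 - 4 = 100 - 8 ≡ 4; y = λ·(4 - 4) - 3 ≡ 8. → (4, 8)
3G: (4, 8) + (4, 3): same x and y₁ ≡ -y₂, so the sum is 𝒪.
4G: 𝒪 + (4, 3) = (4, 3) (identity).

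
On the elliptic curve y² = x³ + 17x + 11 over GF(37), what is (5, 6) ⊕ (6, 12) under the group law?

(25, 22)

(5, 6) + (6, 12). λ = (12 - 6)/(6 - 5) ≡ 6/1 mod 37. 1⁻¹ ≡ 1 (mod 37), so λ ≡ 6.
  x = λ² - 5 - 6 = 36 - 11 ≡ 25; y = λ·(5 - 25) - 6 ≡ 22. → (25, 22)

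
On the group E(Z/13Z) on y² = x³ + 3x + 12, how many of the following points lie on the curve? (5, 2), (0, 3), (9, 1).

(5, 2): 2² ≡ 4, rhs ≡ 9 → off.
(0, 3): 3² ≡ 9, rhs ≡ 12 → off.
(9, 1): 1² ≡ 1, rhs ≡ 1 → on.

1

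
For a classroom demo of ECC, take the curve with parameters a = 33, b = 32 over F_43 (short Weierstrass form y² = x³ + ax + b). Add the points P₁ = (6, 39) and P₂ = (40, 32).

(6, 39) + (40, 32). λ = (32 - 39)/(40 - 6) ≡ 36/34 mod 43. 34⁻¹ ≡ 19 (mod 43), so λ ≡ 39.
  x = λ² - 6 - 40 = 1521 - 46 ≡ 13; y = λ·(6 - 13) - 39 ≡ 32. → (13, 32)

(13, 32)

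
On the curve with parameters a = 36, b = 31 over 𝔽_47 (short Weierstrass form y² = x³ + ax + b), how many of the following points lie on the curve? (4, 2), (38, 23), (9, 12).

3

(4, 2): 2² ≡ 4, rhs ≡ 4 → on.
(38, 23): 23² ≡ 12, rhs ≡ 12 → on.
(9, 12): 12² ≡ 3, rhs ≡ 3 → on.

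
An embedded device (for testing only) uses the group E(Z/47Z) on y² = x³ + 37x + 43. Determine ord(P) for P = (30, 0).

2

2P: (30, 0) + (30, 0): same x and y₁ ≡ -y₂, so the sum is O.
2P = O, so the order is 2.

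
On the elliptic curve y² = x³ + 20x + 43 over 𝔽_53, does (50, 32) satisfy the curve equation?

y² = 32² ≡ 17; x³ + 20x + 43 = 126043 ≡ 9 (mod 53). 17 ≠ 9.

no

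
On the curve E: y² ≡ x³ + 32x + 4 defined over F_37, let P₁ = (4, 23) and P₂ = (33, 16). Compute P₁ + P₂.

(4, 23) + (33, 16). λ = (16 - 23)/(33 - 4) ≡ 30/29 mod 37. 29⁻¹ ≡ 23 (mod 37), so λ ≡ 24.
  x = λ² - 4 - 33 = 576 - 37 ≡ 21; y = λ·(4 - 21) - 23 ≡ 13. → (21, 13)

(21, 13)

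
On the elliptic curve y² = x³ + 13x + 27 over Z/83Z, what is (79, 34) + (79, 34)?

tangent at (79, 34): λ = (3·79² + 13)/(2·34) ≡ 61/68. 68⁻¹ ≡ 11 (mod 83), so λ ≡ 61·11 ≡ 7.
  x = λ² - 79 - 79 = 49 - 158 ≡ 57; y = λ·(79 - 57) - 34 ≡ 37. → (57, 37)

(57, 37)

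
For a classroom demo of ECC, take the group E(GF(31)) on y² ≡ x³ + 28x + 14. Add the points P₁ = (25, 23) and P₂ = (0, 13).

(25, 23) + (0, 13). λ = (13 - 23)/(0 - 25) ≡ 21/6 mod 31. 6⁻¹ ≡ 26 (mod 31), so λ ≡ 19.
  x = λ² - 25 - 0 = 361 - 25 ≡ 26; y = λ·(25 - 26) - 23 ≡ 20. → (26, 20)

(26, 20)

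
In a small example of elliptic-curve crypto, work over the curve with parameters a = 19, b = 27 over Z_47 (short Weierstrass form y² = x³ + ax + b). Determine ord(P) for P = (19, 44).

9

2P: tangent at (19, 44): λ = (3·19² + 19)/(2·44) ≡ 21/41. 41⁻¹ ≡ 39 (mod 47), so λ ≡ 21·39 ≡ 20.
  x = λ² - 19 - 19 = 400 - 38 ≡ 33; y = λ·(19 - 33) - 44 ≡ 5. → (33, 5)
3P: (33, 5) + (19, 44). λ = (44 - 5)/(19 - 33) ≡ 39/33 mod 47. 33⁻¹ ≡ 10 (mod 47) since 33·10 = 330 ≡ 1, so λ ≡ 14.
  x = λ² - 33 - 19 = 196 - 52 ≡ 3; y = λ·(33 - 3) - 5 ≡ 39. → (3, 39)
4P: (3, 39) + (19, 44). λ = (44 - 39)/(19 - 3) ≡ 5/16 mod 47. 16⁻¹ ≡ 3 (mod 47), so λ ≡ 15.
  x = λ² - 3 - 19 = 225 - 22 ≡ 15; y = λ·(3 - 15) - 39 ≡ 16. → (15, 16)
5P: (15, 16) + (19, 44). λ = (44 - 16)/(19 - 15) ≡ 28/4 mod 47. 4⁻¹ ≡ 12 (mod 47) since 4·12 = 48 ≡ 1, so λ ≡ 7.
  x = λ² - 15 - 19 = 49 - 34 ≡ 15; y = λ·(15 - 15) - 16 ≡ 31. → (15, 31)
6P: (15, 31) + (19, 44). λ = (44 - 31)/(19 - 15) ≡ 13/4 mod 47. 4⁻¹ ≡ 12 (mod 47), so λ ≡ 15.
  x = λ² - 15 - 19 = 225 - 34 ≡ 3; y = λ·(15 - 3) - 31 ≡ 8. → (3, 8)
7P: (3, 8) + (19, 44). λ = (44 - 8)/(19 - 3) ≡ 36/16 mod 47. 16⁻¹ ≡ 3 (mod 47), so λ ≡ 14.
  x = λ² - 3 - 19 = 196 - 22 ≡ 33; y = λ·(3 - 33) - 8 ≡ 42. → (33, 42)
8P: (33, 42) + (19, 44). λ = (44 - 42)/(19 - 33) ≡ 2/33 mod 47. 33⁻¹ ≡ 10 (mod 47), so λ ≡ 20.
  x = λ² - 33 - 19 = 400 - 52 ≡ 19; y = λ·(33 - 19) - 42 ≡ 3. → (19, 3)
9P: (19, 3) + (19, 44): same x and y₁ ≡ -y₂, so the sum is O.
9P = O, so the order is 9.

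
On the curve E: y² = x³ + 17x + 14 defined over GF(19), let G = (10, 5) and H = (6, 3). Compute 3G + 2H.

First 3G:
Repeated addition: build up to 3G.
2G: tangent at (10, 5): λ = (3·10² + 17)/(2·5) ≡ 13/10. 10⁻¹ ≡ 2 (mod 19), so λ ≡ 13·2 ≡ 7.
  x = λ² - 10 - 10 = 49 - 20 ≡ 10; y = λ·(10 - 10) - 5 ≡ 14. → (10, 14)
3G: (10, 14) + (10, 5): same x and y₁ ≡ -y₂, so the sum is 𝒪.
3G = 𝒪.
Next 2H:
Repeated addition: build up to 2H.
2H: tangent at (6, 3): λ = (3·6² + 17)/(2·3) ≡ 11/6. 6⁻¹ ≡ 16 (mod 19), so λ ≡ 11·16 ≡ 5.
  x = λ² - 6 - 6 = 25 - 12 ≡ 13; y = λ·(6 - 13) - 3 ≡ 0. → (13, 0)
2H = (13, 0).
Finally 3G + 2H:
𝒪 + (13, 0) = (13, 0) (identity).

(13, 0)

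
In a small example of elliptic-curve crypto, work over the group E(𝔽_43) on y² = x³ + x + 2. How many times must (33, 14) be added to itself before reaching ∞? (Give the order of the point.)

2P: tangent at (33, 14): λ = (3·33² + 1)/(2·14) ≡ 0/28. 28⁻¹ ≡ 20 (mod 43) since 28·20 = 560 ≡ 1, so λ ≡ 0·20 ≡ 0.
  x = λ² - 33 - 33 = 0 - 66 ≡ 20; y = λ·(33 - 20) - 14 ≡ 29. → (20, 29)
3P: (20, 29) + (33, 14). λ = (14 - 29)/(33 - 20) ≡ 28/13 mod 43. 13⁻¹ ≡ 10 (mod 43), so λ ≡ 22.
  x = λ² - 20 - 33 = 484 - 53 ≡ 1; y = λ·(20 - 1) - 29 ≡ 2. → (1, 2)
4P: (1, 2) + (33, 14). λ = (14 - 2)/(33 - 1) ≡ 12/32 mod 43. 32⁻¹ ≡ 39 (mod 43), so λ ≡ 38.
  x = λ² - 1 - 33 = 1444 - 34 ≡ 34; y = λ·(1 - 34) - 2 ≡ 34. → (34, 34)
5P: (34, 34) + (33, 14). λ = (14 - 34)/(33 - 34) ≡ 23/42 mod 43. 42⁻¹ ≡ 42 (mod 43) since 42·42 = 1764 ≡ 1, so λ ≡ 20.
  x = λ² - 34 - 33 = 400 - 67 ≡ 32; y = λ·(34 - 32) - 34 ≡ 6. → (32, 6)
6P: (32, 6) + (33, 14). λ = (14 - 6)/(33 - 32) ≡ 8/1 mod 43. 1⁻¹ ≡ 1 (mod 43), so λ ≡ 8.
  x = λ² - 32 - 33 = 64 - 65 ≡ 42; y = λ·(32 - 42) - 6 ≡ 0. → (42, 0)
7P: (42, 0) + (33, 14). λ = (14 - 0)/(33 - 42) ≡ 14/34 mod 43. 34⁻¹ ≡ 19 (mod 43), so λ ≡ 8.
  x = λ² - 42 - 33 = 64 - 75 ≡ 32; y = λ·(42 - 32) - 0 ≡ 37. → (32, 37)
8P: (32, 37) + (33, 14). λ = (14 - 37)/(33 - 32) ≡ 20/1 mod 43. 1⁻¹ ≡ 1 (mod 43), so λ ≡ 20.
  x = λ² - 32 - 33 = 400 - 65 ≡ 34; y = λ·(32 - 34) - 37 ≡ 9. → (34, 9)
9P: (34, 9) + (33, 14). λ = (14 - 9)/(33 - 34) ≡ 5/42 mod 43. 42⁻¹ ≡ 42 (mod 43), so λ ≡ 38.
  x = λ² - 34 - 33 = 1444 - 67 ≡ 1; y = λ·(34 - 1) - 9 ≡ 41. → (1, 41)
10P: (1, 41) + (33, 14). λ = (14 - 41)/(33 - 1) ≡ 16/32 mod 43. 32⁻¹ ≡ 39 (mod 43), so λ ≡ 22.
  x = λ² - 1 - 33 = 484 - 34 ≡ 20; y = λ·(1 - 20) - 41 ≡ 14. → (20, 14)
11P: (20, 14) + (33, 14). λ = (14 - 14)/(33 - 20) ≡ 0/13 mod 43. 13⁻¹ ≡ 10 (mod 43), so λ ≡ 0.
  x = λ² - 20 - 33 = 0 - 53 ≡ 33; y = λ·(20 - 33) - 14 ≡ 29. → (33, 29)
12P: (33, 29) + (33, 14): same x and y₁ ≡ -y₂, so the sum is ∞.
12P = ∞, so the order is 12.

12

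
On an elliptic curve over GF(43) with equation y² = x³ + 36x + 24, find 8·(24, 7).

(32, 24)

Write G = (24, 7).
Repeated addition: build up to 8G.
2G: tangent at (24, 7): λ = (3·24² + 36)/(2·7) ≡ 1/14. 14⁻¹ ≡ 40 (mod 43) since 14·40 = 560 ≡ 1, so λ ≡ 1·40 ≡ 40.
  x = λ² - 24 - 24 = 1600 - 48 ≡ 4; y = λ·(24 - 4) - 7 ≡ 19. → (4, 19)
3G: (4, 19) + (24, 7). λ = (7 - 19)/(24 - 4) ≡ 31/20 mod 43. 20⁻¹ ≡ 28 (mod 43), so λ ≡ 8.
  x = λ² - 4 - 24 = 64 - 28 ≡ 36; y = λ·(4 - 36) - 19 ≡ 26. → (36, 26)
4G: (36, 26) + (24, 7). λ = (7 - 26)/(24 - 36) ≡ 24/31 mod 43. 31⁻¹ ≡ 25 (mod 43), so λ ≡ 41.
  x = λ² - 36 - 24 = 1681 - 60 ≡ 30; y = λ·(36 - 30) - 26 ≡ 5. → (30, 5)
5G: (30, 5) + (24, 7). λ = (7 - 5)/(24 - 30) ≡ 2/37 mod 43. 37⁻¹ ≡ 7 (mod 43), so λ ≡ 14.
  x = λ² - 30 - 24 = 196 - 54 ≡ 13; y = λ·(30 - 13) - 5 ≡ 18. → (13, 18)
6G: (13, 18) + (24, 7). λ = (7 - 18)/(24 - 13) ≡ 32/11 mod 43. 11⁻¹ ≡ 4 (mod 43) since 11·4 = 44 ≡ 1, so λ ≡ 42.
  x = λ² - 13 - 24 = 1764 - 37 ≡ 7; y = λ·(13 - 7) - 18 ≡ 19. → (7, 19)
7G: (7, 19) + (24, 7). λ = (7 - 19)/(24 - 7) ≡ 31/17 mod 43. 17⁻¹ ≡ 38 (mod 43) since 17·38 = 646 ≡ 1, so λ ≡ 17.
  x = λ² - 7 - 24 = 289 - 31 ≡ 0; y = λ·(7 - 0) - 19 ≡ 14. → (0, 14)
8G: (0, 14) + (24, 7). λ = (7 - 14)/(24 - 0) ≡ 36/24 mod 43. 24⁻¹ ≡ 9 (mod 43), so λ ≡ 23.
  x = λ² - 0 - 24 = 529 - 24 ≡ 32; y = λ·(0 - 32) - 14 ≡ 24. → (32, 24)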